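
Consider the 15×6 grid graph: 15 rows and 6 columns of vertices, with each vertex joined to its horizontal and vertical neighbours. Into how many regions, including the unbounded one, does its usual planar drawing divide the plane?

71

The grid has V = 15·6 = 90 vertices and E = 15·5 + 6·14 = 159 edges.
F = 2 − V + E = 2 − 90 + 159 = 71.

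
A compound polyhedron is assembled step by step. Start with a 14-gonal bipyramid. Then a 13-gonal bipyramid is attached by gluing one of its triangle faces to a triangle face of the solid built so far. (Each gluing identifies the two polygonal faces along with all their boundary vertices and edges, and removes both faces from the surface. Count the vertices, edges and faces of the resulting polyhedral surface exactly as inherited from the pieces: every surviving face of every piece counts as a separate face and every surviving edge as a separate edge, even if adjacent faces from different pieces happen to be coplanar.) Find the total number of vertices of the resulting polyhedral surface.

A 14-gonal bipyramid: V=16, E=42, F=28.
Attach a 13-gonal bipyramid (V=15, E=39, F=26) along a 3-gon: merge 3 vertices and 3 edges, delete both glued faces → V=28, E=78, F=52.
Check: V − E + F = 28 − 78 + 52 = 2.

28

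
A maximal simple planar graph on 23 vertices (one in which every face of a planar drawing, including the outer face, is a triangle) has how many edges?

63

In a plane triangulation 3F = 2E and V − E + F = 2, so E = 3V − 6 = 3·23 − 6 = 63.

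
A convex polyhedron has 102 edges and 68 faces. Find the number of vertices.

Here V − E + F = 2.
V = 2 + E − F = 2 + 102 − 68 = 36.

36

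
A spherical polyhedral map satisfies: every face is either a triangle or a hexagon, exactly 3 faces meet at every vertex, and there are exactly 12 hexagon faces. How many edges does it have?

Let x be the number of triangles; then F = 12 + x.
Edge–face incidences: 2E = 6·12 + 3·x = 72 + 3x.
Every vertex has degree 3, so 3V = 2E.
Euler: V − E + F = 2 ⇒ (2E)/3 − E + (12 + x) = 2.
Multiply by 6: 2·(2E) − 3·(2E) + 6·(12 + x) = 12, i.e. 72 + 6x − (72 + 3x) = 12.
Collecting terms: 3x = 12, so x = 4.
Then 2E = 72 + 3·4 = 84, so E = 42, V = 2E/3 = 28, F = 12 + 4 = 16.

42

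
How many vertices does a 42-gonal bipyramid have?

44

A bipyramid over an n-gon has 2n triangular faces and n + 2 vertices: V = 42 + 2 = 44, E = 3·42 = 126, F = 2·42 = 84.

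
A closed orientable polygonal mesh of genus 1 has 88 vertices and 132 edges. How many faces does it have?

For a closed orientable surface of genus 1, χ = 2 − 2·1 = 0.
F = 0 − V + E = 0 − 88 + 132 = 44.

44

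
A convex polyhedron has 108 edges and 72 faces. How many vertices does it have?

38

Here V − E + F = 2.
V = 2 + E − F = 2 + 108 − 72 = 38.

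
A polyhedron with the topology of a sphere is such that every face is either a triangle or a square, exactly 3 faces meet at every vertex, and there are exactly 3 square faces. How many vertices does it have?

6

Let x be the number of triangles; then F = 3 + x.
Edge–face incidences: 2E = 4·3 + 3·x = 12 + 3x.
Every vertex has degree 3, so 3V = 2E.
Euler: V − E + F = 2 ⇒ (2E)/3 − E + (3 + x) = 2.
Multiply by 6: 2·(2E) − 3·(2E) + 6·(3 + x) = 12, i.e. 18 + 6x − (12 + 3x) = 12.
Collecting terms: 3x + 6 = 12, so 3x = 6, so x = 2.
Then 2E = 12 + 3·2 = 18, so E = 9, V = 2E/3 = 6, F = 3 + 2 = 5.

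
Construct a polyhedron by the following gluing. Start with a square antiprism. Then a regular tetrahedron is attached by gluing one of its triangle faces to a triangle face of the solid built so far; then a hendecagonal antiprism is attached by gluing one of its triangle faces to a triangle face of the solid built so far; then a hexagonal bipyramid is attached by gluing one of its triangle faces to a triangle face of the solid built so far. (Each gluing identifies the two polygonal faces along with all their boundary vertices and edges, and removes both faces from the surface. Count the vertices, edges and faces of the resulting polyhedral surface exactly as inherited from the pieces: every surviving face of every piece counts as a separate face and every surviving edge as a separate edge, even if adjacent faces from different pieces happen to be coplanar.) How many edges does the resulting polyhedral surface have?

A square antiprism: V=8, E=16, F=10.
Attach a regular tetrahedron (V=4, E=6, F=4) along a 3-gon: merge 3 vertices and 3 edges, delete both glued faces → V=9, E=19, F=12.
Attach a hendecagonal antiprism (V=22, E=44, F=24) along a 3-gon: merge 3 vertices and 3 edges, delete both glued faces → V=28, E=60, F=34.
Attach a hexagonal bipyramid (V=8, E=18, F=12) along a 3-gon: merge 3 vertices and 3 edges, delete both glued faces → V=33, E=75, F=44.
Check: V − E + F = 33 − 75 + 44 = 2.

75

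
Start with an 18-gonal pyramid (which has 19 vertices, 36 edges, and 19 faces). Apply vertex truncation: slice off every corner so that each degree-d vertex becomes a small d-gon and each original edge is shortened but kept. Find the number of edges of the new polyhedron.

108

Truncation replaces each original edge-end by a new vertex, so V′ = 2E = 72.
Each original edge survives, and each old vertex of degree d contributes d new edges; summing degrees gives Σd = 2E, so E′ = E + 2E = 3E = 108.
Each original face survives and each original vertex becomes one new face: F′ = F + V = 38.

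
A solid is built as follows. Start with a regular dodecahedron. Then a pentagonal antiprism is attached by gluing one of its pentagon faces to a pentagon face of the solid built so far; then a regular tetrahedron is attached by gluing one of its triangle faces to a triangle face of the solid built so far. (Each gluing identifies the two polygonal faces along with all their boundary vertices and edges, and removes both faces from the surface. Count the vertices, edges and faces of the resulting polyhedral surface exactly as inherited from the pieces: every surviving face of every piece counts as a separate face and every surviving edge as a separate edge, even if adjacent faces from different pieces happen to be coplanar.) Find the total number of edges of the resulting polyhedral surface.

48

A regular dodecahedron: V=20, E=30, F=12.
Attach a pentagonal antiprism (V=10, E=20, F=12) along a 5-gon: merge 5 vertices and 5 edges, delete both glued faces → V=25, E=45, F=22.
Attach a regular tetrahedron (V=4, E=6, F=4) along a 3-gon: merge 3 vertices and 3 edges, delete both glued faces → V=26, E=48, F=24.
Check: V − E + F = 26 − 48 + 24 = 2.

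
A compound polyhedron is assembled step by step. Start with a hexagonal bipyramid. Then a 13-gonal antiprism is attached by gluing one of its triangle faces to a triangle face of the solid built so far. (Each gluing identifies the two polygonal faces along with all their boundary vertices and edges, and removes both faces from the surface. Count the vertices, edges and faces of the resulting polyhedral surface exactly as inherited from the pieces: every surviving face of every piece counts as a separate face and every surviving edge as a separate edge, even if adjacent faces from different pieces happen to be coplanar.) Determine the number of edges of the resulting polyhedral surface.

67

A hexagonal bipyramid: V=8, E=18, F=12.
Attach a 13-gonal antiprism (V=26, E=52, F=28) along a 3-gon: merge 3 vertices and 3 edges, delete both glued faces → V=31, E=67, F=38.
Check: V − E + F = 31 − 67 + 38 = 2.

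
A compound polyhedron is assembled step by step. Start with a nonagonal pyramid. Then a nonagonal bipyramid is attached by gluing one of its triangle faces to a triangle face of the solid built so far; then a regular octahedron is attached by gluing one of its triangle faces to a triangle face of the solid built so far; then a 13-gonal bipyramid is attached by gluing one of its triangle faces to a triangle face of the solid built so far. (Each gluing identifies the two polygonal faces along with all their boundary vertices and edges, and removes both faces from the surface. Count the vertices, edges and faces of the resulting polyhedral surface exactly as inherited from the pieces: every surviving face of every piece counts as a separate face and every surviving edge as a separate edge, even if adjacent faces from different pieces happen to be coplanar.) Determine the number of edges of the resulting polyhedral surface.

87

A nonagonal pyramid: V=10, E=18, F=10.
Attach a nonagonal bipyramid (V=11, E=27, F=18) along a 3-gon: merge 3 vertices and 3 edges, delete both glued faces → V=18, E=42, F=26.
Attach a regular octahedron (V=6, E=12, F=8) along a 3-gon: merge 3 vertices and 3 edges, delete both glued faces → V=21, E=51, F=32.
Attach a 13-gonal bipyramid (V=15, E=39, F=26) along a 3-gon: merge 3 vertices and 3 edges, delete both glued faces → V=33, E=87, F=56.
Check: V − E + F = 33 − 87 + 56 = 2.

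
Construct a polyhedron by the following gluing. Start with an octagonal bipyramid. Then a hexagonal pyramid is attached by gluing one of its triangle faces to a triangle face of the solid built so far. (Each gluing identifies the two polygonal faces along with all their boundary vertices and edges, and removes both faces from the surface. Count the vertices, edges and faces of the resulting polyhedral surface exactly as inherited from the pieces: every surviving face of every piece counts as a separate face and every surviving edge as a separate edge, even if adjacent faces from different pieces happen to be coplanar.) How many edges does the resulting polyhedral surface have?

An octagonal bipyramid: V=10, E=24, F=16.
Attach a hexagonal pyramid (V=7, E=12, F=7) along a 3-gon: merge 3 vertices and 3 edges, delete both glued faces → V=14, E=33, F=21.
Check: V − E + F = 14 − 33 + 21 = 2.

33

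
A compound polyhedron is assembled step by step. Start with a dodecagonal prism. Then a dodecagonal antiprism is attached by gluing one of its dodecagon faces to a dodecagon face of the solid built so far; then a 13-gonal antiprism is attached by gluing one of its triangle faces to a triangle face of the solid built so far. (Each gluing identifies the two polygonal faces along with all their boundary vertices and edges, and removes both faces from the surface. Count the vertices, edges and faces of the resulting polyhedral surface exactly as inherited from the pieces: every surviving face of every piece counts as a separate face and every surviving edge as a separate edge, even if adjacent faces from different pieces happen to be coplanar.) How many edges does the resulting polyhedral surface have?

A dodecagonal prism: V=24, E=36, F=14.
Attach a dodecagonal antiprism (V=24, E=48, F=26) along a 12-gon: merge 12 vertices and 12 edges, delete both glued faces → V=36, E=72, F=38.
Attach a 13-gonal antiprism (V=26, E=52, F=28) along a 3-gon: merge 3 vertices and 3 edges, delete both glued faces → V=59, E=121, F=64.
Check: V − E + F = 59 − 121 + 64 = 2.

121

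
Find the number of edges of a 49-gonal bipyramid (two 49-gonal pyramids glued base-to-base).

147

A bipyramid over an n-gon has 2n triangular faces and n + 2 vertices: V = 49 + 2 = 51, E = 3·49 = 147, F = 2·49 = 98.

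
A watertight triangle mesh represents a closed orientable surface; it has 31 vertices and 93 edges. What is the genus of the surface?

1

Every face is a triangle and each edge borders two faces, so 3F = 2·93, giving F = 62.
χ = V − E + F = 31 − 93 + 62 = 0.
For a closed orientable surface χ = 2 − 2g, so g = (2 − (0))/2 = 1.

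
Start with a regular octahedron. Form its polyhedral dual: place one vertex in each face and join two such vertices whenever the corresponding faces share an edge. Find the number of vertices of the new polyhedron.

The base solid has V = 6, E = 12, F = 8.
The dual swaps V and F and preserves E: V′ = F = 8, E′ = E = 12, F′ = V = 6.

8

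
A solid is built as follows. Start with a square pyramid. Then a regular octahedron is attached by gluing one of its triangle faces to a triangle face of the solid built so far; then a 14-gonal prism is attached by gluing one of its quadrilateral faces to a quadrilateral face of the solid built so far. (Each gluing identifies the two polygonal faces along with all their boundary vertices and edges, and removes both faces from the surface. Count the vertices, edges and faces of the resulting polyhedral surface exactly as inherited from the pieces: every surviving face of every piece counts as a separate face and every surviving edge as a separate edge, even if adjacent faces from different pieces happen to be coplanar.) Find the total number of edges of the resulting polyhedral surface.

A square pyramid: V=5, E=8, F=5.
Attach a regular octahedron (V=6, E=12, F=8) along a 3-gon: merge 3 vertices and 3 edges, delete both glued faces → V=8, E=17, F=11.
Attach a 14-gonal prism (V=28, E=42, F=16) along a 4-gon: merge 4 vertices and 4 edges, delete both glued faces → V=32, E=55, F=25.
Check: V − E + F = 32 − 55 + 25 = 2.

55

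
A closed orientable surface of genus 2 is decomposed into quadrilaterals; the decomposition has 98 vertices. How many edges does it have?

χ = 2 − 2·2 = -2, and every face is a square so 4F = 2E.
V − E + F = -2 with E = 4F/2 gives 98 − (4/2 − 1)·F = -2, so F = 100 and E = 200.

200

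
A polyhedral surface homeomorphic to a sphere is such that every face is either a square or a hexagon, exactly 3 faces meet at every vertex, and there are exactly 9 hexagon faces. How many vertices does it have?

26

Let x be the number of squares; then F = 9 + x.
Edge–face incidences: 2E = 6·9 + 4·x = 54 + 4x.
Every vertex has degree 3, so 3V = 2E.
Euler: V − E + F = 2 ⇒ (2E)/3 − E + (9 + x) = 2.
Multiply by 6: 2·(2E) − 3·(2E) + 6·(9 + x) = 12, i.e. 54 + 6x − (54 + 4x) = 12.
Collecting terms: 2x = 12, so x = 6.
Then 2E = 54 + 4·6 = 78, so E = 39, V = 2E/3 = 26, F = 9 + 6 = 15.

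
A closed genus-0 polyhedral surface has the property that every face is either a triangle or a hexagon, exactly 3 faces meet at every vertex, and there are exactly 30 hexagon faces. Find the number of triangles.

4

Let x be the number of triangles; then F = 30 + x.
Edge–face incidences: 2E = 6·30 + 3·x = 180 + 3x.
Every vertex has degree 3, so 3V = 2E.
Euler: V − E + F = 2 ⇒ (2E)/3 − E + (30 + x) = 2.
Multiply by 6: 2·(2E) − 3·(2E) + 6·(30 + x) = 12, i.e. 180 + 6x − (180 + 3x) = 12.
Collecting terms: 3x = 12, so x = 4.
Then 2E = 180 + 3·4 = 192, so E = 96, V = 2E/3 = 64, F = 30 + 4 = 34.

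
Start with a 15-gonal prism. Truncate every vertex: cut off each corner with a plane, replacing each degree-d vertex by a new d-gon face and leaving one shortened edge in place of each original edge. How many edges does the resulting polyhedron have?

The base solid has V = 30, E = 45, F = 17.
Truncation replaces each original edge-end by a new vertex, so V′ = 2E = 90.
Each original edge survives, and each old vertex of degree d contributes d new edges; summing degrees gives Σd = 2E, so E′ = E + 2E = 3E = 135.
Each original face survives and each original vertex becomes one new face: F′ = F + V = 47.

135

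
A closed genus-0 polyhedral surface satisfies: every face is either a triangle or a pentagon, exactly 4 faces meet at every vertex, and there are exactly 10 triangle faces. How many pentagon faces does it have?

Let x be the number of pentagons; then F = 10 + x.
Edge–face incidences: 2E = 3·10 + 5·x = 30 + 5x.
Every vertex has degree 4, so 4V = 2E.
Euler: V − E + F = 2 ⇒ (2E)/4 − E + (10 + x) = 2.
Multiply by 8: 2·(2E) − 4·(2E) + 8·(10 + x) = 16, i.e. 80 + 8x − 2·(30 + 5x) = 16.
Collecting terms: −2x + 20 = 16, so −2x = −4, so x = 2.
Then 2E = 30 + 5·2 = 40, so E = 20, V = 2E/4 = 10, F = 10 + 2 = 12.

2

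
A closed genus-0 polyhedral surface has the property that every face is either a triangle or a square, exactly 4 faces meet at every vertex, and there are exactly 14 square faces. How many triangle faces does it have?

8

Let x be the number of triangles; then F = 14 + x.
Edge–face incidences: 2E = 4·14 + 3·x = 56 + 3x.
Every vertex has degree 4, so 4V = 2E.
Euler: V − E + F = 2 ⇒ (2E)/4 − E + (14 + x) = 2.
Multiply by 8: 2·(2E) − 4·(2E) + 8·(14 + x) = 16, i.e. 112 + 8x − 2·(56 + 3x) = 16.
Collecting terms: 2x = 16, so x = 8.
Then 2E = 56 + 3·8 = 80, so E = 40, V = 2E/4 = 20, F = 14 + 8 = 22.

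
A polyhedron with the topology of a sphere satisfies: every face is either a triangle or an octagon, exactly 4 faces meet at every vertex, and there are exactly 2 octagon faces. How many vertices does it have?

Let x be the number of triangles; then F = 2 + x.
Edge–face incidences: 2E = 8·2 + 3·x = 16 + 3x.
Every vertex has degree 4, so 4V = 2E.
Euler: V − E + F = 2 ⇒ (2E)/4 − E + (2 + x) = 2.
Multiply by 8: 2·(2E) − 4·(2E) + 8·(2 + x) = 16, i.e. 16 + 8x − 2·(16 + 3x) = 16.
Collecting terms: 2x − 16 = 16, so 2x = 32, so x = 16.
Then 2E = 16 + 3·16 = 64, so E = 32, V = 2E/4 = 16, F = 2 + 16 = 18.

16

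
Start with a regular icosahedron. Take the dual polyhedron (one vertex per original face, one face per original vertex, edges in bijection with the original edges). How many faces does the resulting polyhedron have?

The base solid has V = 12, E = 30, F = 20.
The dual swaps V and F and preserves E: V′ = F = 20, E′ = E = 30, F′ = V = 12.

12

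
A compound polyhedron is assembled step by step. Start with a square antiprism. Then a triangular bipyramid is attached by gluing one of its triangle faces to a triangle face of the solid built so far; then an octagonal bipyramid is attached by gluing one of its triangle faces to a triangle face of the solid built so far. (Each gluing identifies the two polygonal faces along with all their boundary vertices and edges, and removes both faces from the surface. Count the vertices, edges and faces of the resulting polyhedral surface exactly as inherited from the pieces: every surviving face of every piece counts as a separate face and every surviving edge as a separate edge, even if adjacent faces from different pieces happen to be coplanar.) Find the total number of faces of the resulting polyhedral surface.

28

A square antiprism: V=8, E=16, F=10.
Attach a triangular bipyramid (V=5, E=9, F=6) along a 3-gon: merge 3 vertices and 3 edges, delete both glued faces → V=10, E=22, F=14.
Attach an octagonal bipyramid (V=10, E=24, F=16) along a 3-gon: merge 3 vertices and 3 edges, delete both glued faces → V=17, E=43, F=28.
Check: V − E + F = 17 − 43 + 28 = 2.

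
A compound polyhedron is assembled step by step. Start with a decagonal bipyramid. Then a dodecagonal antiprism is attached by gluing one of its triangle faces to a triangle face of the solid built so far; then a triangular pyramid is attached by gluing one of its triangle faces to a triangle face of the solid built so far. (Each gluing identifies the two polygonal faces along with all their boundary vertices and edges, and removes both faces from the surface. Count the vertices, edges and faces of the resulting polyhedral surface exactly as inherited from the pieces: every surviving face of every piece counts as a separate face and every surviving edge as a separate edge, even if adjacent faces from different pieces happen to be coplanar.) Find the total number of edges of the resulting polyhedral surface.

78

A decagonal bipyramid: V=12, E=30, F=20.
Attach a dodecagonal antiprism (V=24, E=48, F=26) along a 3-gon: merge 3 vertices and 3 edges, delete both glued faces → V=33, E=75, F=44.
Attach a triangular pyramid (V=4, E=6, F=4) along a 3-gon: merge 3 vertices and 3 edges, delete both glued faces → V=34, E=78, F=46.
Check: V − E + F = 34 − 78 + 46 = 2.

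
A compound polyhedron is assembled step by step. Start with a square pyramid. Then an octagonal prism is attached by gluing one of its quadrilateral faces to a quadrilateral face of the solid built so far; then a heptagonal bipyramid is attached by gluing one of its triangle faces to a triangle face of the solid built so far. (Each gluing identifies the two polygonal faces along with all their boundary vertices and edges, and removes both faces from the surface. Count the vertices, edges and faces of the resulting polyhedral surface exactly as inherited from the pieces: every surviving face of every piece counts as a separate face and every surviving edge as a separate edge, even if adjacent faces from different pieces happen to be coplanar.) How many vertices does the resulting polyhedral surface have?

A square pyramid: V=5, E=8, F=5.
Attach an octagonal prism (V=16, E=24, F=10) along a 4-gon: merge 4 vertices and 4 edges, delete both glued faces → V=17, E=28, F=13.
Attach a heptagonal bipyramid (V=9, E=21, F=14) along a 3-gon: merge 3 vertices and 3 edges, delete both glued faces → V=23, E=46, F=25.
Check: V − E + F = 23 − 46 + 25 = 2.

23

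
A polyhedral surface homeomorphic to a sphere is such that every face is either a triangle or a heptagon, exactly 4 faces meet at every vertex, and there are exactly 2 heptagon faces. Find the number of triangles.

14

Let x be the number of triangles; then F = 2 + x.
Edge–face incidences: 2E = 7·2 + 3·x = 14 + 3x.
Every vertex has degree 4, so 4V = 2E.
Euler: V − E + F = 2 ⇒ (2E)/4 − E + (2 + x) = 2.
Multiply by 8: 2·(2E) − 4·(2E) + 8·(2 + x) = 16, i.e. 16 + 8x − 2·(14 + 3x) = 16.
Collecting terms: 2x − 12 = 16, so 2x = 28, so x = 14.
Then 2E = 14 + 3·14 = 56, so E = 28, V = 2E/4 = 14, F = 2 + 14 = 16.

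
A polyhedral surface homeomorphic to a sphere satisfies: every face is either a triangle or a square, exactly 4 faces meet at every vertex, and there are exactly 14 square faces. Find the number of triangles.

8

Let x be the number of triangles; then F = 14 + x.
Edge–face incidences: 2E = 4·14 + 3·x = 56 + 3x.
Every vertex has degree 4, so 4V = 2E.
Euler: V − E + F = 2 ⇒ (2E)/4 − E + (14 + x) = 2.
Multiply by 8: 2·(2E) − 4·(2E) + 8·(14 + x) = 16, i.e. 112 + 8x − 2·(56 + 3x) = 16.
Collecting terms: 2x = 16, so x = 8.
Then 2E = 56 + 3·8 = 80, so E = 40, V = 2E/4 = 20, F = 14 + 8 = 22.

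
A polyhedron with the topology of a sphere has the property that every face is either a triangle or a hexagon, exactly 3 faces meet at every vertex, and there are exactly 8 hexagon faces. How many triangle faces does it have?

Let x be the number of triangles; then F = 8 + x.
Edge–face incidences: 2E = 6·8 + 3·x = 48 + 3x.
Every vertex has degree 3, so 3V = 2E.
Euler: V − E + F = 2 ⇒ (2E)/3 − E + (8 + x) = 2.
Multiply by 6: 2·(2E) − 3·(2E) + 6·(8 + x) = 12, i.e. 48 + 6x − (48 + 3x) = 12.
Collecting terms: 3x = 12, so x = 4.
Then 2E = 48 + 3·4 = 60, so E = 30, V = 2E/3 = 20, F = 8 + 4 = 12.

4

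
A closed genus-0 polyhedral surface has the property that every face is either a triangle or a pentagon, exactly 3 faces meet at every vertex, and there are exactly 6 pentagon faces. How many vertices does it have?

Let x be the number of triangles; then F = 6 + x.
Edge–face incidences: 2E = 5·6 + 3·x = 30 + 3x.
Every vertex has degree 3, so 3V = 2E.
Euler: V − E + F = 2 ⇒ (2E)/3 − E + (6 + x) = 2.
Multiply by 6: 2·(2E) − 3·(2E) + 6·(6 + x) = 12, i.e. 36 + 6x − (30 + 3x) = 12.
Collecting terms: 3x + 6 = 12, so 3x = 6, so x = 2.
Then 2E = 30 + 3·2 = 36, so E = 18, V = 2E/3 = 12, F = 6 + 2 = 8.

12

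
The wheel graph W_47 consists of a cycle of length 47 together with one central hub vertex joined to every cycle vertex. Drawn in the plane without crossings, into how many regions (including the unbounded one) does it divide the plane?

48

W_47 has V = 47 + 1 = 48 vertices and E = 2·47 = 94 edges.
By Euler's formula F = 2 − V + E = 2 − 48 + 94 = 48.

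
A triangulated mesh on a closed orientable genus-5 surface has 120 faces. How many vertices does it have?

χ = 2 − 2·5 = -8, and every face is a triangle so 3F = 2E.
E = 3·120/2 = 180. Then V = -8 + E − F = -8 + 180 − 120 = 52.

52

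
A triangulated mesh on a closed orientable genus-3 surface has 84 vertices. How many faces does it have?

χ = 2 − 2·3 = -4, and every face is a triangle so 3F = 2E.
V − E + F = -4 with E = 3F/2 gives 84 − (3/2 − 1)·F = -4, so F = 176 and E = 264.

176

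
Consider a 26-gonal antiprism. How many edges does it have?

An antiprism on an n-gon has two n-gon caps and 2n triangles: V = 2·26 = 52, E = 4·26 = 104, F = 2·26 + 2 = 54.

104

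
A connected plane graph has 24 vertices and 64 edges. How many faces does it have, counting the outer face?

42

Euler's formula for a connected plane graph: V − E + F = 2, so F = 2 − 24 + 64 = 42.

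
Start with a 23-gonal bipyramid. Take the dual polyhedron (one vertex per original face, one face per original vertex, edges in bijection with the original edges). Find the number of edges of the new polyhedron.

The base solid has V = 25, E = 69, F = 46.
The dual swaps V and F and preserves E: V′ = F = 46, E′ = E = 69, F′ = V = 25.

69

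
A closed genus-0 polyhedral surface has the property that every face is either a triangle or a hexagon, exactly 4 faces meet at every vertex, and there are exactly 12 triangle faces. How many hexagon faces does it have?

Let x be the number of hexagons; then F = 12 + x.
Edge–face incidences: 2E = 3·12 + 6·x = 36 + 6x.
Every vertex has degree 4, so 4V = 2E.
Euler: V − E + F = 2 ⇒ (2E)/4 − E + (12 + x) = 2.
Multiply by 8: 2·(2E) − 4·(2E) + 8·(12 + x) = 16, i.e. 96 + 8x − 2·(36 + 6x) = 16.
Collecting terms: −4x + 24 = 16, so −4x = −8, so x = 2.
Then 2E = 36 + 6·2 = 48, so E = 24, V = 2E/4 = 12, F = 12 + 2 = 14.

2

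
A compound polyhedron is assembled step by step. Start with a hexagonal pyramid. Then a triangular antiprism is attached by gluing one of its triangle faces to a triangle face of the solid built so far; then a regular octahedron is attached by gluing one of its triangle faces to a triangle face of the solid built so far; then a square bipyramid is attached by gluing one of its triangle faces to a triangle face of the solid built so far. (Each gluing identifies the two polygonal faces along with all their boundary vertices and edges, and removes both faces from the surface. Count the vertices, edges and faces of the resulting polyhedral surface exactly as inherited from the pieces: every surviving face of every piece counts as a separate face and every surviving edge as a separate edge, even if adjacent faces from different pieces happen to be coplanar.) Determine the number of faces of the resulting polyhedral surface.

25

A hexagonal pyramid: V=7, E=12, F=7.
Attach a triangular antiprism (V=6, E=12, F=8) along a 3-gon: merge 3 vertices and 3 edges, delete both glued faces → V=10, E=21, F=13.
Attach a regular octahedron (V=6, E=12, F=8) along a 3-gon: merge 3 vertices and 3 edges, delete both glued faces → V=13, E=30, F=19.
Attach a square bipyramid (V=6, E=12, F=8) along a 3-gon: merge 3 vertices and 3 edges, delete both glued faces → V=16, E=39, F=25.
Check: V − E + F = 16 − 39 + 25 = 2.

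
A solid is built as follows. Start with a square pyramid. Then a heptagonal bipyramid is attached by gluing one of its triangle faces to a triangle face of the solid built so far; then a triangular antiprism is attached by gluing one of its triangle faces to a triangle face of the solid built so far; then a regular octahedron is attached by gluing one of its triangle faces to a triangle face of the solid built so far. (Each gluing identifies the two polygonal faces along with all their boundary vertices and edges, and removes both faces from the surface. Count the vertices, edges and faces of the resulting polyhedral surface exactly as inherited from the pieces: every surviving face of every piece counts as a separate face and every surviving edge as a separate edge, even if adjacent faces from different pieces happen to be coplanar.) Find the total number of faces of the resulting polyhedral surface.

A square pyramid: V=5, E=8, F=5.
Attach a heptagonal bipyramid (V=9, E=21, F=14) along a 3-gon: merge 3 vertices and 3 edges, delete both glued faces → V=11, E=26, F=17.
Attach a triangular antiprism (V=6, E=12, F=8) along a 3-gon: merge 3 vertices and 3 edges, delete both glued faces → V=14, E=35, F=23.
Attach a regular octahedron (V=6, E=12, F=8) along a 3-gon: merge 3 vertices and 3 edges, delete both glued faces → V=17, E=44, F=29.
Check: V − E + F = 17 − 44 + 29 = 2.

29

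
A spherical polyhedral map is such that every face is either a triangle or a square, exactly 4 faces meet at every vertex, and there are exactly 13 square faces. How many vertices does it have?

19

Let x be the number of triangles; then F = 13 + x.
Edge–face incidences: 2E = 4·13 + 3·x = 52 + 3x.
Every vertex has degree 4, so 4V = 2E.
Euler: V − E + F = 2 ⇒ (2E)/4 − E + (13 + x) = 2.
Multiply by 8: 2·(2E) − 4·(2E) + 8·(13 + x) = 16, i.e. 104 + 8x − 2·(52 + 3x) = 16.
Collecting terms: 2x = 16, so x = 8.
Then 2E = 52 + 3·8 = 76, so E = 38, V = 2E/4 = 19, F = 13 + 8 = 21.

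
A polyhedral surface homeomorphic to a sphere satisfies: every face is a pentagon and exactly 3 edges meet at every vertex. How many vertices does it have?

20

Each face has 5 edges and each edge borders two faces, so 2E = 5F.
Each vertex has degree 3, so 3V = 2E and hence V = 5F/3.
Euler: V − E + F = 2 ⇒ (5F/3) − (5F/2) + F = 2.
Multiply by 6: (10 − 15 + 6)F = 12, i.e. 1F = 12.
So F = 12, E = 5·12/2 = 30, V = 5·12/3 = 20.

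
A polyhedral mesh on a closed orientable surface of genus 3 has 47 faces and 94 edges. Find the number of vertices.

43

For a closed orientable surface of genus 3, χ = 2 − 2·3 = -4.
V = -4 + E − F = -4 + 94 − 47 = 43.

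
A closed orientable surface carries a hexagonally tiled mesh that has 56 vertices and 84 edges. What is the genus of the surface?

Every face is a hexagon and each edge borders two faces, so 6F = 2·84, giving F = 28.
χ = V − E + F = 56 − 84 + 28 = 0.
For a closed orientable surface χ = 2 − 2g, so g = (2 − (0))/2 = 1.

1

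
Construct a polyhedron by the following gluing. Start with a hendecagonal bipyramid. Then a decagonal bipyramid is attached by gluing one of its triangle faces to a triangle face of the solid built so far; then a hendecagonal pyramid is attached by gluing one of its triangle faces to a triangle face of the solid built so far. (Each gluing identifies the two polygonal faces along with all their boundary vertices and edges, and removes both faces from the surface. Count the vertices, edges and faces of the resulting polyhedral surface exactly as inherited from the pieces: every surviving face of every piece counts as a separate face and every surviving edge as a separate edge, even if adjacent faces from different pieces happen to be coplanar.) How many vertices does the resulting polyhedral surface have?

31

A hendecagonal bipyramid: V=13, E=33, F=22.
Attach a decagonal bipyramid (V=12, E=30, F=20) along a 3-gon: merge 3 vertices and 3 edges, delete both glued faces → V=22, E=60, F=40.
Attach a hendecagonal pyramid (V=12, E=22, F=12) along a 3-gon: merge 3 vertices and 3 edges, delete both glued faces → V=31, E=79, F=50.
Check: V − E + F = 31 − 79 + 50 = 2.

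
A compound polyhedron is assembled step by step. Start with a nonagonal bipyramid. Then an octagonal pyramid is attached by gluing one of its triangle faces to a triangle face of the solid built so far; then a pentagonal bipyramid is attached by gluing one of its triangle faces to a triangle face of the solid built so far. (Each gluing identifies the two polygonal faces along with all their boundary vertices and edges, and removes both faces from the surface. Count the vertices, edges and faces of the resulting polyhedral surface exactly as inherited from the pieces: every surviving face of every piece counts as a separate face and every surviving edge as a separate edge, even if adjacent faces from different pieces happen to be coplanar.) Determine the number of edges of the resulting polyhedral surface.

A nonagonal bipyramid: V=11, E=27, F=18.
Attach an octagonal pyramid (V=9, E=16, F=9) along a 3-gon: merge 3 vertices and 3 edges, delete both glued faces → V=17, E=40, F=25.
Attach a pentagonal bipyramid (V=7, E=15, F=10) along a 3-gon: merge 3 vertices and 3 edges, delete both glued faces → V=21, E=52, F=33.
Check: V − E + F = 21 − 52 + 33 = 2.

52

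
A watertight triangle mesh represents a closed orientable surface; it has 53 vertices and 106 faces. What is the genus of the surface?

Every face is a triangle, so 2E = 3·106 = 318, giving E = 159.
χ = V − E + F = 53 − 159 + 106 = 0.
For a closed orientable surface χ = 2 − 2g, so g = (2 − (0))/2 = 1.

1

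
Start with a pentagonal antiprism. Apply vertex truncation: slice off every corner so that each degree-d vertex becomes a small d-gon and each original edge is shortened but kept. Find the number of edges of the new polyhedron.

The base solid has V = 10, E = 20, F = 12.
Truncation replaces each original edge-end by a new vertex, so V′ = 2E = 40.
Each original edge survives, and each old vertex of degree d contributes d new edges; summing degrees gives Σd = 2E, so E′ = E + 2E = 3E = 60.
Each original face survives and each original vertex becomes one new face: F′ = F + V = 22.

60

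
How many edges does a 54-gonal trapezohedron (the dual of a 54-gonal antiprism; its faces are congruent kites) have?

The n-trapezohedron (dual of the n-antiprism) has V = 2·54 + 2 = 110, E = 4·54 = 216, F = 2·54 = 108.

216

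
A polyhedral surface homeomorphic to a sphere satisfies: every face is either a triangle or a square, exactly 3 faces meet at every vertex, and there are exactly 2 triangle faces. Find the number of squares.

3

Let x be the number of squares; then F = 2 + x.
Edge–face incidences: 2E = 3·2 + 4·x = 6 + 4x.
Every vertex has degree 3, so 3V = 2E.
Euler: V − E + F = 2 ⇒ (2E)/3 − E + (2 + x) = 2.
Multiply by 6: 2·(2E) − 3·(2E) + 6·(2 + x) = 12, i.e. 12 + 6x − (6 + 4x) = 12.
Collecting terms: 2x + 6 = 12, so 2x = 6, so x = 3.
Then 2E = 6 + 4·3 = 18, so E = 9, V = 2E/3 = 6, F = 2 + 3 = 5.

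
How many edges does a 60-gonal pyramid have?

120

A pyramid on an n-gon base has one n-gon and n triangles: V = 60 + 1 = 61, E = 2·60 = 120, F = 60 + 1 = 61.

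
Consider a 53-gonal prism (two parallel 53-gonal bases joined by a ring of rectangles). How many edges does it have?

159

A prism on an n-gon has two n-gon bases and n rectangular sides: V = 2·53 = 106, E = 3·53 = 159, F = 53 + 2 = 55.
Check: V − E + F = 106 − 159 + 55 = 2.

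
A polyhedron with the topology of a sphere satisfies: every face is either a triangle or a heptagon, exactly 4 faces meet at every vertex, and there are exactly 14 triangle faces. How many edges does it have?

Let x be the number of heptagons; then F = 14 + x.
Edge–face incidences: 2E = 3·14 + 7·x = 42 + 7x.
Every vertex has degree 4, so 4V = 2E.
Euler: V − E + F = 2 ⇒ (2E)/4 − E + (14 + x) = 2.
Multiply by 8: 2·(2E) − 4·(2E) + 8·(14 + x) = 16, i.e. 112 + 8x − 2·(42 + 7x) = 16.
Collecting terms: −6x + 28 = 16, so −6x = −12, so x = 2.
Then 2E = 42 + 7·2 = 56, so E = 28, V = 2E/4 = 14, F = 14 + 2 = 16.

28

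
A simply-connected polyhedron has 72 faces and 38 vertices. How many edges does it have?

108

Here V − E + F = 2.
E = V + F − (2) = 38 + 72 − (2) = 108.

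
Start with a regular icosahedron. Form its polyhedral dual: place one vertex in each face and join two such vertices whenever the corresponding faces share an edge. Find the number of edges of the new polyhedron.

The base solid has V = 12, E = 30, F = 20.
The dual swaps V and F and preserves E: V′ = F = 20, E′ = E = 30, F′ = V = 12.

30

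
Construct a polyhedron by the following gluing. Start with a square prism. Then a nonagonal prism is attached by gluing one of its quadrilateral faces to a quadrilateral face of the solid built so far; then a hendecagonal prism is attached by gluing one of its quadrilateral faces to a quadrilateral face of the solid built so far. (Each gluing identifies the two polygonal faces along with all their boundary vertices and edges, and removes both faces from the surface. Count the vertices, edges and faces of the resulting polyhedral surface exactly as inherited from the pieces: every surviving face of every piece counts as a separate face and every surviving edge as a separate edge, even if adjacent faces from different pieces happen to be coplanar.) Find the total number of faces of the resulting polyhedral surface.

26

A square prism: V=8, E=12, F=6.
Attach a nonagonal prism (V=18, E=27, F=11) along a 4-gon: merge 4 vertices and 4 edges, delete both glued faces → V=22, E=35, F=15.
Attach a hendecagonal prism (V=22, E=33, F=13) along a 4-gon: merge 4 vertices and 4 edges, delete both glued faces → V=40, E=64, F=26.
Check: V − E + F = 40 − 64 + 26 = 2.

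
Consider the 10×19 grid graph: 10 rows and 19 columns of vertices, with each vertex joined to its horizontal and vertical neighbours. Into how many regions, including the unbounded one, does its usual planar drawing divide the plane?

163

The grid has V = 10·19 = 190 vertices and E = 10·18 + 19·9 = 351 edges.
F = 2 − V + E = 2 − 190 + 351 = 163.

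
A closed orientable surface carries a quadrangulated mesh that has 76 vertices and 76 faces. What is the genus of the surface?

Every face is a square, so 2E = 4·76 = 304, giving E = 152.
χ = V − E + F = 76 − 152 + 76 = 0.
For a closed orientable surface χ = 2 − 2g, so g = (2 − (0))/2 = 1.

1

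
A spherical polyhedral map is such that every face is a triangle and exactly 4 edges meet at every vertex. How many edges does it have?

12

Each face has 3 edges and each edge borders two faces, so 2E = 3F.
Each vertex has degree 4, so 4V = 2E and hence V = 3F/4.
Euler: V − E + F = 2 ⇒ (3F/4) − (3F/2) + F = 2.
Multiply by 8: (6 − 12 + 8)F = 16, i.e. 2F = 16.
So F = 8, E = 3·8/2 = 12, V = 3·8/4 = 6.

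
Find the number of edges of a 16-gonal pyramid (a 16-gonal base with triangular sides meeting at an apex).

A pyramid on an n-gon base has one n-gon and n triangles: V = 16 + 1 = 17, E = 2·16 = 32, F = 16 + 1 = 17.

32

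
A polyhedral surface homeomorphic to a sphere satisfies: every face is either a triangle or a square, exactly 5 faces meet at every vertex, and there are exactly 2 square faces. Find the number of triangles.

24

Let x be the number of triangles; then F = 2 + x.
Edge–face incidences: 2E = 4·2 + 3·x = 8 + 3x.
Every vertex has degree 5, so 5V = 2E.
Euler: V − E + F = 2 ⇒ (2E)/5 − E + (2 + x) = 2.
Multiply by 10: 2·(2E) − 5·(2E) + 10·(2 + x) = 20, i.e. 20 + 10x − 3·(8 + 3x) = 20.
Collecting terms: x − 4 = 20, so x = 24.
Then 2E = 8 + 3·24 = 80, so E = 40, V = 2E/5 = 16, F = 2 + 24 = 26.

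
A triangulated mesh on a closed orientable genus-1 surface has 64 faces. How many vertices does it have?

32

χ = 2 − 2·1 = 0, and every face is a triangle so 3F = 2E.
E = 3·64/2 = 96. Then V = 0 + E − F = 0 + 96 − 64 = 32.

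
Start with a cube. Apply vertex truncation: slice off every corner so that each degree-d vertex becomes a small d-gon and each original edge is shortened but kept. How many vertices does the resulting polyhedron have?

24

The base solid has V = 8, E = 12, F = 6.
Truncation replaces each original edge-end by a new vertex, so V′ = 2E = 24.
Each original edge survives, and each old vertex of degree d contributes d new edges; summing degrees gives Σd = 2E, so E′ = E + 2E = 3E = 36.
Each original face survives and each original vertex becomes one new face: F′ = F + V = 14.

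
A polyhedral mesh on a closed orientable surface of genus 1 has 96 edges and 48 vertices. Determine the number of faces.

For a closed orientable surface of genus 1, χ = 2 − 2·1 = 0.
F = 0 − V + E = 0 − 48 + 96 = 48.

48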